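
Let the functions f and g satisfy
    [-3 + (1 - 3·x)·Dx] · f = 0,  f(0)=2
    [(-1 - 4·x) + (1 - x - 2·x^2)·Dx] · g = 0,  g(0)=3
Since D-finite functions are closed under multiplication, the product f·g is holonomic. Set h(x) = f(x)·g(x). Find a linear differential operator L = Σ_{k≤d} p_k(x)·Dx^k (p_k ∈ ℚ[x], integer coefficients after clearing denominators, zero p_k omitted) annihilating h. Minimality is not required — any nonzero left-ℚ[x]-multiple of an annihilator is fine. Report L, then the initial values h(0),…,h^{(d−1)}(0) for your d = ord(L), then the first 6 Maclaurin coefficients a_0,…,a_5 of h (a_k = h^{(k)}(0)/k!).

f: a_k = 2, 6, 18, 54, 162, 486, …
g: a_k = 3, 3, 9, 15, 33, 63, …
h₀=f·g: eliminate ⇒ L₀, order ≤ 1·1.
L = (-4 + 2·x + 18·x^2) + (1 - 4·x + x^2 + 6·x^3)·Dx  (order 1).
h: a_k = 6, 24, 90, 300, 966, 3024, …
ICs: h(0) = 6.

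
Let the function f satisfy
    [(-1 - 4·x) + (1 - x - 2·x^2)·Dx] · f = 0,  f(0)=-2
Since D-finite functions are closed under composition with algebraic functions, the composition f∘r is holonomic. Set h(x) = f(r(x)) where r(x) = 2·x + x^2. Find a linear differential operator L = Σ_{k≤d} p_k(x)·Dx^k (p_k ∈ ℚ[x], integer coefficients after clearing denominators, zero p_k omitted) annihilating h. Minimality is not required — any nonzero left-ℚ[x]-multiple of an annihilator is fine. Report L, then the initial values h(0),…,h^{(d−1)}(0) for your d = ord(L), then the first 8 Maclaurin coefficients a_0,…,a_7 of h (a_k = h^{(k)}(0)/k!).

L = (2 + 16·x + 8·x^2) + (-1 + 3·x + 6·x^2 + 2·x^3)·Dx  (order 1).
h: a_k = -2, -4, -26, -104, -478, -2108, -9402, -41808, …
ICs: h(0) = -2.

f: a_k = -2, -2, -6, -10, -22, -42, -86, -170, …
f∘r: x↦r, Dx↦Dx/r' in L_f ⇒ L₀.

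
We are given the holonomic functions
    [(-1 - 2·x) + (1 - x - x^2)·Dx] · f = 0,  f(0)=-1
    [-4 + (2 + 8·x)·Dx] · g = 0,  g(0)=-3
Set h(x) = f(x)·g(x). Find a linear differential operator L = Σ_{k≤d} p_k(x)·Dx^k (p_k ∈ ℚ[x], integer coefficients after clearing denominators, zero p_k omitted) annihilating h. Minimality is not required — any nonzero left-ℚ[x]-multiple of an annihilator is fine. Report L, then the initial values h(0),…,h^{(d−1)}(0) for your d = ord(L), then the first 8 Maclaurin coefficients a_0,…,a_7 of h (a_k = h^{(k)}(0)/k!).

f: a_k = -1, -1, -2, -3, -5, -8, -13, -21, …
g: a_k = -3, -6, 6, -12, 30, -84, 252, -792, …
h₀=f·g: eliminate ⇒ L₀, order ≤ 1·1.
L = (3 + 4·x + 6·x^2) + (-1 - 3·x + 5·x^2 + 4·x^3)·Dx  (order 1).
h: a_k = 3, 9, 6, 27, 3, 114, -135, 771, …
ICs: h(0) = 3.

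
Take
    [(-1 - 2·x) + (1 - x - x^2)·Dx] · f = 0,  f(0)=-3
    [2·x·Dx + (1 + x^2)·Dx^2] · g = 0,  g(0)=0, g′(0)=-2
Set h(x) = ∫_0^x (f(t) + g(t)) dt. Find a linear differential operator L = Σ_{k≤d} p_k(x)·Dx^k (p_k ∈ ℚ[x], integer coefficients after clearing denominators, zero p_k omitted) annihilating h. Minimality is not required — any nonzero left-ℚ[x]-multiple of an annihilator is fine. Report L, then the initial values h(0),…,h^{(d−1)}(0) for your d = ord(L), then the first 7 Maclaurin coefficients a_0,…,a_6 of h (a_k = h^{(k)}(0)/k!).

L = (-4 + 16·x + 64·x^2 + 72·x^3 + 66·x^4 + 6·x^6)·Dx^2 + (10 + 24·x + 28·x^2 + 60·x^3 + 65·x^4 + 50·x^5 + 3·x^6 + 6·x^7)·Dx^3 + (-2 - 2·x - 2·x^2 + 8·x^3 + 5·x^4 + 11·x^5 + 6·x^6 + x^7 + x^8)·Dx^4  (order 4).
h: a_k = 0, -3, -5/2, -2, -25/12, -3, -61/15, …
ICs: h(0) = 0, h′(0) = -3, h′′(0) = -5, h′′′(0) = -12.

f: a_k = -3, -3, -6, -9, -15, -24, -39, …
g: a_k = 0, -2, 0, 2/3, 0, -2/5, 0, …
L₀ := lclm(L_f,L_g); ord L₀ ≤ 1+2.
∫: right-multiply L₀ by Dx.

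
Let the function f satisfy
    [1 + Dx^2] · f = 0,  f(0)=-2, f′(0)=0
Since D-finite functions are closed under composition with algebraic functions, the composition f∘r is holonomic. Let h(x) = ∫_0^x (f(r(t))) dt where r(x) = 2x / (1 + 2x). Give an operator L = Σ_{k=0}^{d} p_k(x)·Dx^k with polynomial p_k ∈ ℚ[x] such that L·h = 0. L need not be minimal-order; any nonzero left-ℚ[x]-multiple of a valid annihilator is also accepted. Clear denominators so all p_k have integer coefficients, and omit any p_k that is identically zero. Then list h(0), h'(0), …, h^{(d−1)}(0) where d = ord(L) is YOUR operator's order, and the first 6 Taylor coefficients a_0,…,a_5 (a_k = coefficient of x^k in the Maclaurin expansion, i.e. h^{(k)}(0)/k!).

L = 4·Dx + (4 + 24·x + 48·x^2 + 32·x^3)·Dx^2 + (1 + 8·x + 24·x^2 + 32·x^3 + 16·x^4)·Dx^3  (order 3).
h: a_k = 0, -2, 0, 4/3, -4, 28/3, …
ICs: h(0) = 0, h′(0) = -2, h′′(0) = 0.

f: a_k = -2, 0, 1, 0, -1/12, 0, …
h₀=f(r): pull back L_f along r ⇒ L₀.
h=∫h₀ ⇒ L = L₀·Dx.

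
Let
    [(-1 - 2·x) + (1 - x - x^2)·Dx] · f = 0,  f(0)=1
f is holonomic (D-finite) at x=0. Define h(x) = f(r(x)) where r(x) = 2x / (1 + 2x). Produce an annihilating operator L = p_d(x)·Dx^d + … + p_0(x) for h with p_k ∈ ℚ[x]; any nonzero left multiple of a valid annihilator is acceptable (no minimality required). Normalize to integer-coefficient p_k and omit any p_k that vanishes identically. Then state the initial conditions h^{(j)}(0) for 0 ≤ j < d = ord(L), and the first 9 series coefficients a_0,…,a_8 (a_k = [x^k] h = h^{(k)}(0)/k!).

f: a_k = 1, 1, 2, 3, 5, 8, 13, 21, 34, …
Change of var in L_f (x↦r) gives L₀.
L = (2 + 12·x) + (-1 - 4·x + 8·x^3)·Dx  (order 1).
h: a_k = 1, 2, 4, 0, 16, -32, 128, -384, 1280, …
ICs: h(0) = 1.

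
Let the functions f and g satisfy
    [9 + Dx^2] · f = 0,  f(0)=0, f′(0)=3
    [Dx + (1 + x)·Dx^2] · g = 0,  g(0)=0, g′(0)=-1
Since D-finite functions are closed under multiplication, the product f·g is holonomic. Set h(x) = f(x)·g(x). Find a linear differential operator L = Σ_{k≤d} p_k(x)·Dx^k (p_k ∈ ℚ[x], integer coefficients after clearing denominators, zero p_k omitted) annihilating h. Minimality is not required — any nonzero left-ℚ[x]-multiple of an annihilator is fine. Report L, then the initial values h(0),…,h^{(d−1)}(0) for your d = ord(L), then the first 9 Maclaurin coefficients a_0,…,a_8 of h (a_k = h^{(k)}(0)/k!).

L = (2493 + 10854·x + 17091·x^2 + 11664·x^3 + 2916·x^4) + (612 + 1908·x + 1944·x^2 + 648·x^3)·Dx + (592 + 2484·x + 3834·x^2 + 2592·x^3 + 648·x^4)·Dx^2 + (68 + 212·x + 216·x^2 + 72·x^3)·Dx^3 + (35 + 142·x + 215·x^2 + 144·x^3 + 36·x^4)·Dx^4  (order 4).
h: a_k = 0, 0, -3, 3/2, 7/2, -3/2, -9/8, 31/80, 129/560, …
ICs: h(0) = 0, h′(0) = 0, h′′(0) = -6, h′′′(0) = 9.

f: a_k = 0, 3, 0, -9/2, 0, 81/40, 0, -243/560, 0, …
g: a_k = 0, -1, 1/2, -1/3, 1/4, -1/5, 1/6, -1/7, 1/8, …
L₀ := L_f ⊗_s L_g (sym. prod.), ord ≤ 4.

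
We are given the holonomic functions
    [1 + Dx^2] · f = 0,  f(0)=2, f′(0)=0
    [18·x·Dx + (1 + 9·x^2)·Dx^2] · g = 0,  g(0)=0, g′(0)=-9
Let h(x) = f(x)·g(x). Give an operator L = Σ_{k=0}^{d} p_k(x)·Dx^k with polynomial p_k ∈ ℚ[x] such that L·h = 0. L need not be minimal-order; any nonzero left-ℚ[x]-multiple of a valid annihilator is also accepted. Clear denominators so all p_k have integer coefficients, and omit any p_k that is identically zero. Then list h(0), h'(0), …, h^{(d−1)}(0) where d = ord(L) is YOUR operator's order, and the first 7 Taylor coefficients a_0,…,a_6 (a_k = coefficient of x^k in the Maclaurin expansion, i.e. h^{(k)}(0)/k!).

f: a_k = 2, 0, -1, 0, 1/12, 0, -1/360, …
g: a_k = 0, -9, 0, 27, 0, -729/5, 0, …
h₀=f·g: eliminate ⇒ L₀, order ≤ 2·2.
L = (370 + 9594·x^2 + 4131·x^4 + 2916·x^6 + 6561·x^8) + (684·x + 6804·x^3 + 8748·x^5 + 26244·x^7)·Dx + (380 + 9792·x^2 + 5346·x^4 + 5832·x^6 + 13122·x^8)·Dx^2 + (684·x + 6804·x^3 + 8748·x^5 + 26244·x^7)·Dx^3 + (10 + 198·x^2 + 1215·x^4 + 2916·x^6 + 6561·x^8)·Dx^4  (order 4).
h: a_k = 0, -18, 0, 63, 0, -6387/20, 0, …
ICs: h(0) = 0, h′(0) = -18, h′′(0) = 0, h′′′(0) = 378.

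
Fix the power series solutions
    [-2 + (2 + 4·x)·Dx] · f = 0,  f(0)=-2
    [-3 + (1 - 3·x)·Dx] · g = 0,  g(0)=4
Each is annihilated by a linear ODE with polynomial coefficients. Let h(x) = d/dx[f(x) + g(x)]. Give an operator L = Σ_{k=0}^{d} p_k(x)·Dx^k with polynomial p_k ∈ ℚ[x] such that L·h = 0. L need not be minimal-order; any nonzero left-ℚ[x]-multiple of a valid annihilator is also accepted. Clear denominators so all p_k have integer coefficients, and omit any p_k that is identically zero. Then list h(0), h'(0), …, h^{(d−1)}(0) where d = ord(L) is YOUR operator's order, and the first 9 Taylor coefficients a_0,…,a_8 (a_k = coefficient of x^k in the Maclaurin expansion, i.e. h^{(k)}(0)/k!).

L = (-72 - 54·x) + (-51 - 234·x - 189·x^2)·Dx + (7 + 2·x - 51·x^2 - 54·x^3)·Dx^2  (order 2).
h: a_k = 10, 74, 321, 1301, 19405/4, 70047/4, 489657/8, 1680045/8, 45343197/64, …
ICs: h(0) = 10, h′(0) = 74.

f: a_k = -2, -2, 1, -1, 5/4, -7/4, 21/8, -33/8, 429/64, …
g: a_k = 4, 12, 36, 108, 324, 972, 2916, 8748, 26244, …
L₀ := lclm(L_f,L_g); ord L₀ ≤ 1+1.
h₀' ⇒ L via d/dx closure of L₀.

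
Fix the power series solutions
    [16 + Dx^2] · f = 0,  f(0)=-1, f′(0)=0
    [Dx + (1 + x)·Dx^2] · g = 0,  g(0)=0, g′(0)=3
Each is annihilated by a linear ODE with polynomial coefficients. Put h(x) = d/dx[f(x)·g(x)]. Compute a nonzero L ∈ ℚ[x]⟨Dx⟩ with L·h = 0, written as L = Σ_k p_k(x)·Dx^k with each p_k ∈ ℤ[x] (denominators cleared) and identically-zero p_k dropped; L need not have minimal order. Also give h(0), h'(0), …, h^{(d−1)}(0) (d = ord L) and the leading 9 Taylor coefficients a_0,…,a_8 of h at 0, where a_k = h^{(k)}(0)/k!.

f: a_k = -1, 0, 8, 0, -32/3, 0, 256/45, 0, -512/315, …
g: a_k = 0, 3, -3/2, 1, -3/4, 3/5, -1/2, 3/7, -3/8, …
f·g: L₀ = L_f ⊗_s L_g, ord ≤ 2·2.
h=h₀': d/dx-closure on L₀ ⇒ L.
L = (96160 + 647168·x + 1757184·x^2 + 2482176·x^3 + 1931264·x^4 + 786432·x^5 + 131072·x^6) + (13728 + 74144·x + 156160·x^2 + 161280·x^3 + 81920·x^4 + 16384·x^5)·Dx + (13546 + 87008·x + 228848·x^2 + 316416·x^3 + 242944·x^4 + 98304·x^5 + 16384·x^6)·Dx^2 + (858 + 4634·x + 9760·x^2 + 10080·x^3 + 5120·x^4 + 1024·x^5)·Dx^3 + (471 + 2910·x + 7439·x^2 + 10080·x^3 + 7640·x^4 + 3072·x^5 + 512·x^6)·Dx^4  (order 4).
h: a_k = -3, 3, 69, -45, -123, 63, 377/5, -499/15, -157/7, …
ICs: h(0) = -3, h′(0) = 3, h′′(0) = 138, h′′′(0) = -270.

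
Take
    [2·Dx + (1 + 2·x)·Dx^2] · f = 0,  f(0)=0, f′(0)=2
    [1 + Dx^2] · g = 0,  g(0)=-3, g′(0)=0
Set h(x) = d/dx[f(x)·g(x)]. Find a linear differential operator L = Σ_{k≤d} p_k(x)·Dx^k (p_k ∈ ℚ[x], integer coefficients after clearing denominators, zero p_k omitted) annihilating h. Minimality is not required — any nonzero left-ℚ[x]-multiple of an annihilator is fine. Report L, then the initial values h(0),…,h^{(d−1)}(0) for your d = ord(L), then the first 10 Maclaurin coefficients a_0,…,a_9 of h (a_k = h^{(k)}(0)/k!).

f: a_k = 0, 2, -2, 8/3, -4, 32/5, -32/3, 128/7, -32, 512/9, …
g: a_k = -3, 0, 3/2, 0, -1/8, 0, 1/240, 0, -1/13440, 0, …
Product ⇒ symmetric product L₀, ord ≤ 4.
Differentiate: ansatz ord ≤ ord L₀ ⇒ L.
L = (-52 - 31·x - 87·x^2 - 96·x^3 - 8·x^4 + 48·x^5 + 16·x^6) + (-33 - 98·x - 80·x^2 + 80·x^4 + 32·x^5)·Dx + (-55 - 46·x - 110·x^2 - 96·x^3 + 32·x^4 + 96·x^5 + 32·x^6)·Dx^2 + (-33 - 98·x - 80·x^2 + 80·x^4 + 32·x^5)·Dx^3 + (-3 - 15·x - 23·x^2 + 40·x^4 + 48·x^5 + 16·x^6)·Dx^4  (order 4).
h: a_k = -6, 12, -15, 36, -309/4, 315/2, -12763/40, 9659/15, -2903587/2240, 1750673/672, …
ICs: h(0) = -6, h′(0) = 12, h′′(0) = -30, h′′′(0) = 216.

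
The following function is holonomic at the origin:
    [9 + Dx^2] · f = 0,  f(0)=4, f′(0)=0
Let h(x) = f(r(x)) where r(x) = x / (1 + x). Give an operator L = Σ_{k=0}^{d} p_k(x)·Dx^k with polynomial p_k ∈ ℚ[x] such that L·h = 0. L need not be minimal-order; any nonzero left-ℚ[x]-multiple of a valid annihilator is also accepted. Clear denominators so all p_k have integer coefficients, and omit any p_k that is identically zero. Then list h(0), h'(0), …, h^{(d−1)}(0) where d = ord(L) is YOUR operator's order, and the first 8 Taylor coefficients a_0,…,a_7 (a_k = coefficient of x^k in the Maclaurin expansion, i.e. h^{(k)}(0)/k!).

f: a_k = 4, 0, -18, 0, 27/2, 0, -81/20, 0, …
L₀ from L_f via x↦r, Dx↦r'^{-1}Dx.
L = 9 + (2 + 6·x + 6·x^2 + 2·x^3)·Dx + (1 + 4·x + 6·x^2 + 4·x^3 + x^4)·Dx^2  (order 2).
h: a_k = 4, 0, -18, 36, -81/2, 18, 819/20, -1377/10, …
ICs: h(0) = 4, h′(0) = 0.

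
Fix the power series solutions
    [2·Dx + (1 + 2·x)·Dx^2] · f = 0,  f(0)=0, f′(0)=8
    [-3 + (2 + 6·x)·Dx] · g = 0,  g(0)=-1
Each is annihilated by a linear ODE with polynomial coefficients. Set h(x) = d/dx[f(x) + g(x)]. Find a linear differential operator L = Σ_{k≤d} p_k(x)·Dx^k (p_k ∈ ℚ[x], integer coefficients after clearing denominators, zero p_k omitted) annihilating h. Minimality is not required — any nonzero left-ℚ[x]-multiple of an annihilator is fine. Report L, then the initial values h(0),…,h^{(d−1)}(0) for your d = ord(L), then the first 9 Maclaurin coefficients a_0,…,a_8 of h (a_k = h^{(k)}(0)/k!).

f: a_k = 0, 8, -8, 32/3, -16, 128/5, -128/3, 512/7, -128, …
g: a_k = -1, -3/2, 9/8, -27/16, 405/128, -1701/256, 15309/1024, -72171/2048, 2814669/32768, …
Weyl lclm of L_f,L_g ⇒ L₀ (ord ≤ 3).
Differentiate: ansatz ord ≤ ord L₀ ⇒ L.
L = (-6 + 36·x) + (5 + 84·x + 180·x^2)·Dx + (2 + 22·x + 72·x^2 + 72·x^3)·Dx^2  (order 2).
h: a_k = 13/2, -55/4, 431/16, -1643/32, 24263/256, -85145/512, 543379/2048, -1379635/4096, 7557623/65536, …
ICs: h(0) = 13/2, h′(0) = -55/4.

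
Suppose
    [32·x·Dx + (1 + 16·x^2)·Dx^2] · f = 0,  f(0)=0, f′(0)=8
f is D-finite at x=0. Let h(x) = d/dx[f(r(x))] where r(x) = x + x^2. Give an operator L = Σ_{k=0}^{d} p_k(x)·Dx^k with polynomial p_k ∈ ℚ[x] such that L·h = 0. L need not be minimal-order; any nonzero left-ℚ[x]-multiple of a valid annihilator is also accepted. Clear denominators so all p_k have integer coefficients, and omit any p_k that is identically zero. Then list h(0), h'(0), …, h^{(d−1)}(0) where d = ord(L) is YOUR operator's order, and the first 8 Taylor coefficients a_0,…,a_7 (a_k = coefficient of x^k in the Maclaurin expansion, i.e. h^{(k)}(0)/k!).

f: a_k = 0, 8, 0, -128/3, 0, 2048/5, 0, -32768/7, …
Change of var in L_f (x↦r) gives L₀.
Derive L from L₀ (diff closure).
L = (-2 + 32·x + 128·x^2 + 192·x^3 + 96·x^4) + (1 + 2·x + 16·x^2 + 64·x^3 + 80·x^4 + 32·x^5)·Dx  (order 1).
h: a_k = 8, 16, -128, -512, 1408, 12032, -4096, -229376, …
ICs: h(0) = 8.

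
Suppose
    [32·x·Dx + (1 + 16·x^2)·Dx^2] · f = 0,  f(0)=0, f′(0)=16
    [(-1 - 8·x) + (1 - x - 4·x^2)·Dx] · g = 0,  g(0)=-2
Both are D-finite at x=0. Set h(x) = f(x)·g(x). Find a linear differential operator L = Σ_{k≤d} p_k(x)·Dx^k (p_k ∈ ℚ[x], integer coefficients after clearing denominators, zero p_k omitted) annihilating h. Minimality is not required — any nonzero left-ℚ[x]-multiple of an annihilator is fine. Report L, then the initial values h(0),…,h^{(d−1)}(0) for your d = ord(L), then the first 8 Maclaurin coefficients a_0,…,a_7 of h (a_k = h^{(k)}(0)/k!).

L = (8 + 32·x + 384·x^2) + (2 - 16·x + 64·x^2 + 384·x^3)·Dx + (-1 + x - 12·x^2 + 16·x^3 + 64·x^4)·Dx^2  (order 2).
h: a_k = 0, -32, -32, 32/3, -352/3, -25696/15, -10912/5, 203488/21, …
ICs: h(0) = 0, h′(0) = -32.

f: a_k = 0, 16, 0, -256/3, 0, 4096/5, 0, -65536/7, …
g: a_k = -2, -2, -10, -18, -58, -130, -362, -882, …
Product ⇒ symmetric product L₀, ord ≤ 2.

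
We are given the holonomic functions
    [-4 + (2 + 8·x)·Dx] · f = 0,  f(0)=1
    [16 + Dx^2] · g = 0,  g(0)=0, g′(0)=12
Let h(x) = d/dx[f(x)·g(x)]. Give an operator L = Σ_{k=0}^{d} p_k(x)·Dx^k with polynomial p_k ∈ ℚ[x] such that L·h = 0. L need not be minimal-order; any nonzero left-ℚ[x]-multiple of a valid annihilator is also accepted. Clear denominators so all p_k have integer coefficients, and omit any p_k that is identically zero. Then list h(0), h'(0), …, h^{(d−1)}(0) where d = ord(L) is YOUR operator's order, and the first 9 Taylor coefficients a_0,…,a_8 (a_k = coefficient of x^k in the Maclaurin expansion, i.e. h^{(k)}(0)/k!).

f: a_k = 1, 2, -2, 4, -10, 28, -84, 264, -858, …
g: a_k = 0, 12, 0, -32, 0, 128/5, 0, -1024/105, 0, …
f·g: L₀ = L_f ⊗_s L_g, ord ≤ 1·2.
Derive L from L₀ (diff closure).
L = (212 + 2304·x + 8704·x^2 + 16384·x^3 + 16384·x^4) + (-4 - 144·x - 768·x^2 - 1024·x^3)·Dx + (7 + 88·x + 432·x^2 + 1024·x^3 + 1024·x^4)·Dx^2  (order 2).
h: a_k = 12, 48, -168, -64, -152, 7776/5, -15728/3, 1978112/105, -1482200/21, …
ICs: h(0) = 12, h′(0) = 48.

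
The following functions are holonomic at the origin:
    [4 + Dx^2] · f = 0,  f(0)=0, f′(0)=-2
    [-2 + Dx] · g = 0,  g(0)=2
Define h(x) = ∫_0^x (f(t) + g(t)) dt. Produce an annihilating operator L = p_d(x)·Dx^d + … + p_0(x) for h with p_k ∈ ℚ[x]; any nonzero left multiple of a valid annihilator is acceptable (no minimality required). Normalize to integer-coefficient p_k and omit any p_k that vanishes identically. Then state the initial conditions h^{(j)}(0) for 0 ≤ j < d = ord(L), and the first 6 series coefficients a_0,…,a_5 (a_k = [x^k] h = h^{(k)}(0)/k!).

f: a_k = 0, -2, 0, 4/3, 0, -4/15, …
g: a_k = 2, 4, 4, 8/3, 4/3, 8/15, …
Sum ⇒ L₀ = lclm(L_f,L_g) in ℚ(x)⟨Dx⟩.
∫: right-multiply L₀ by Dx.
L = -8·Dx + 4·Dx^2 - 2·Dx^3 + Dx^4  (order 4).
h: a_k = 0, 2, 1, 4/3, 1, 4/15, …
ICs: h(0) = 0, h′(0) = 2, h′′(0) = 2, h′′′(0) = 8.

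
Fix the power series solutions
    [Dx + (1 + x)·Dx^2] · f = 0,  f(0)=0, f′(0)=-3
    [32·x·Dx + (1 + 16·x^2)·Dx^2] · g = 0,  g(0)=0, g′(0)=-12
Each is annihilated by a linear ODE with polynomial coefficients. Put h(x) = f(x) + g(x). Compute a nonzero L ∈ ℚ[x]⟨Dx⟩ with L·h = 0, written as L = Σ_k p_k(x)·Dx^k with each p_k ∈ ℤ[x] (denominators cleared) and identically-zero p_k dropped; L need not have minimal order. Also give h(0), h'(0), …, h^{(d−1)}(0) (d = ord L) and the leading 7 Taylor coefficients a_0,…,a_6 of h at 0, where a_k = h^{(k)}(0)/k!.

L = (-32 - 96·x + 1536·x^2 + 512·x^3)·Dx + (-34 - 64·x + 1440·x^2 + 3072·x^3 + 1024·x^4)·Dx^2 + (-1 + 31·x + 32·x^2 + 512·x^3 + 768·x^4 + 256·x^5)·Dx^3  (order 3).
h: a_k = 0, -15, 3/2, 63, 3/4, -615, 1/2, …
ICs: h(0) = 0, h′(0) = -15, h′′(0) = 3.

f: a_k = 0, -3, 3/2, -1, 3/4, -3/5, 1/2, …
g: a_k = 0, -12, 0, 64, 0, -3072/5, 0, …
h₀=f+g: left-lcm gives L₀, ord ≤ 4.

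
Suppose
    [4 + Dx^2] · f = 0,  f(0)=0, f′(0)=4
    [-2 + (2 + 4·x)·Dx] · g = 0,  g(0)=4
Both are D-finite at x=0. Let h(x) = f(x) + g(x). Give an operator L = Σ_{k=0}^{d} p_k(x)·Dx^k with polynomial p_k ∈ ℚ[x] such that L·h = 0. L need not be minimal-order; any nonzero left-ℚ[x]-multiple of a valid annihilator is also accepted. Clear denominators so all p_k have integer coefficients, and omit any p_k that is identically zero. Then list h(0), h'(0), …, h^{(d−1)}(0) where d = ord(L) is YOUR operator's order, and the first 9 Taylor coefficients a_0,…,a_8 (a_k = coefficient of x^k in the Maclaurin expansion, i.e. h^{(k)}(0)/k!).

L = (-28 - 64·x - 64·x^2) + (12 + 88·x + 192·x^2 + 128·x^3)·Dx + (-7 - 16·x - 16·x^2)·Dx^2 + (3 + 22·x + 48·x^2 + 32·x^3)·Dx^3  (order 3).
h: a_k = 4, 8, -2, -2/3, -5/2, 121/30, -21/4, 10331/1260, -429/32, …
ICs: h(0) = 4, h′(0) = 8, h′′(0) = -4.

f: a_k = 0, 4, 0, -8/3, 0, 8/15, 0, -16/315, 0, …
g: a_k = 4, 4, -2, 2, -5/2, 7/2, -21/4, 33/4, -429/32, …
f+g: L₀ = lclm(L_f,L_g), ord ≤ 2+1.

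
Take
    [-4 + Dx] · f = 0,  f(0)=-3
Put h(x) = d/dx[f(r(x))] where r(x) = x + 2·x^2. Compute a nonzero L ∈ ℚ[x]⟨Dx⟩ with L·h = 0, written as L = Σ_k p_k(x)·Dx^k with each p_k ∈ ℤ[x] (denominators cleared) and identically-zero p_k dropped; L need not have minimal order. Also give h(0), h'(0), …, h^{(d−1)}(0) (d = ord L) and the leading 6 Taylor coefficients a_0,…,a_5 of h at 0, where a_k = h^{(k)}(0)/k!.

L = (8 + 32·x + 64·x^2) + (-1 - 4·x)·Dx  (order 1).
h: a_k = -12, -96, -384, -1280, -3328, -38912/5, …
ICs: h(0) = -12.

f: a_k = -3, -12, -24, -32, -32, -128/5, …
h₀=f(r): pull back L_f along r ⇒ L₀.
h=h₀': d/dx-closure on L₀ ⇒ L.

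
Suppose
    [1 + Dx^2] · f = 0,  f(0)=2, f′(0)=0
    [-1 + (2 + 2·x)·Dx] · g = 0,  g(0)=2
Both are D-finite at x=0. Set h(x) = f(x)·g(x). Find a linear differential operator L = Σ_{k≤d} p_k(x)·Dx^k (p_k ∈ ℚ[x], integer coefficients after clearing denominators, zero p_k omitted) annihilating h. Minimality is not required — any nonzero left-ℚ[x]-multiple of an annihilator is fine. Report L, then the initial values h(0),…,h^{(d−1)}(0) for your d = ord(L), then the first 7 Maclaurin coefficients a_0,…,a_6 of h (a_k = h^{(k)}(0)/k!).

L = (7 + 8·x + 4·x^2) + (-4 - 4·x)·Dx + (4 + 8·x + 4·x^2)·Dx^2  (order 2).
h: a_k = 4, 2, -5/2, -3/4, 25/96, 13/192, -349/11520, …
ICs: h(0) = 4, h′(0) = 2.

f: a_k = 2, 0, -1, 0, 1/12, 0, -1/360, …
g: a_k = 2, 1, -1/4, 1/8, -5/64, 7/128, -21/512, …
Product ⇒ symmetric product L₀, ord ≤ 2.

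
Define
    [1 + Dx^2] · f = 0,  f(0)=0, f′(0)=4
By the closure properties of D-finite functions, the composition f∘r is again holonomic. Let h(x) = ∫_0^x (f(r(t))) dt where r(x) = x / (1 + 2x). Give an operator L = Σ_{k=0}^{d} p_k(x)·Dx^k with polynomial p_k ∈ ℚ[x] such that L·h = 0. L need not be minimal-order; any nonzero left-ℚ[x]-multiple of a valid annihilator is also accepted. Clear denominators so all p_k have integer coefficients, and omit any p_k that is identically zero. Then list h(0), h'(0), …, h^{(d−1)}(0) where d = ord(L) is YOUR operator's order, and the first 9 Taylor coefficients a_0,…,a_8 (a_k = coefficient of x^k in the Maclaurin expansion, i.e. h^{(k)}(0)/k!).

f: a_k = 0, 4, 0, -2/3, 0, 1/30, 0, -1/1260, 0, …
f∘r: x↦r, Dx↦Dx/r' in L_f ⇒ L₀.
∫: right-multiply L₀ by Dx.
L = Dx + (4 + 24·x + 48·x^2 + 32·x^3)·Dx^2 + (1 + 8·x + 24·x^2 + 32·x^3 + 16·x^4)·Dx^3  (order 3).
h: a_k = 0, 0, 2, -8/3, 23/6, -28/5, 1441/180, -75/7, 123479/10080, …
ICs: h(0) = 0, h′(0) = 0, h′′(0) = 4.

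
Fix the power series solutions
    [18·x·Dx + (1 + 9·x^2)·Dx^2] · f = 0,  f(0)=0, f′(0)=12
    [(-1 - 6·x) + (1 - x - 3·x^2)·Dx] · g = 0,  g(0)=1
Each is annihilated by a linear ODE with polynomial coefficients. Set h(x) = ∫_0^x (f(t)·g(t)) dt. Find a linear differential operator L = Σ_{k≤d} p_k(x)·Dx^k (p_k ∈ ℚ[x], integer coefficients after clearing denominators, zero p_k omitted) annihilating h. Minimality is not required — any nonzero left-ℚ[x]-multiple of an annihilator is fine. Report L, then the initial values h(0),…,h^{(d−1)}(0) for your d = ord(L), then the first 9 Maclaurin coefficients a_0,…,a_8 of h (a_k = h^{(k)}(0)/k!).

f: a_k = 0, 12, 0, -36, 0, 972/5, 0, -8748/7, 0, …
g: a_k = 1, 1, 4, 7, 19, 40, 97, 217, 508, …
Product ⇒ symmetric product L₀, ord ≤ 2.
∫: right-multiply L₀ by Dx.
L = (6 + 18·x + 162·x^2)·Dx + (2 - 6·x + 36·x^2 + 162·x^3)·Dx^2 + (-1 + x - 6·x^2 + 9·x^3 + 27·x^4)·Dx^3  (order 3).
h: a_k = 0, 0, 6, 4, 3, 48/5, 232/5, 2112/35, 69/70, …
ICs: h(0) = 0, h′(0) = 0, h′′(0) = 12.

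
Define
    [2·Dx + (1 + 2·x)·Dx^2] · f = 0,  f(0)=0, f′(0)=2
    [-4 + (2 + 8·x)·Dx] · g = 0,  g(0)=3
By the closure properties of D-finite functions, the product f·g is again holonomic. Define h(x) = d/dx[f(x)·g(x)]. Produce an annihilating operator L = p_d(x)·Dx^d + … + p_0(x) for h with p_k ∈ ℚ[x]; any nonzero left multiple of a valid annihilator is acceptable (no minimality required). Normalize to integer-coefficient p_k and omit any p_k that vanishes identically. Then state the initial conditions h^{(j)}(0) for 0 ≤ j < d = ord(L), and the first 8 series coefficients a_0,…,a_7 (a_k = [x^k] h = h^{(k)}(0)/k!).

f: a_k = 0, 2, -2, 8/3, -4, 32/5, -32/3, 128/7, …
g: a_k = 3, 6, -6, 12, -30, 84, -252, 792, …
h₀=f·g: eliminate ⇒ L₀, order ≤ 2·1.
h=h₀': d/dx-closure on L₀ ⇒ L.
L = (2 + 16·x + 8·x^2) + (7 + 54·x + 120·x^2 + 64·x^3)·Dx + (1 + 11·x + 42·x^2 + 64·x^3 + 32·x^4)·Dx^2  (order 2).
h: a_k = 6, 12, -48, 160, -524, 8712/5, -29664/5, 724224/35, …
ICs: h(0) = 6, h′(0) = 12.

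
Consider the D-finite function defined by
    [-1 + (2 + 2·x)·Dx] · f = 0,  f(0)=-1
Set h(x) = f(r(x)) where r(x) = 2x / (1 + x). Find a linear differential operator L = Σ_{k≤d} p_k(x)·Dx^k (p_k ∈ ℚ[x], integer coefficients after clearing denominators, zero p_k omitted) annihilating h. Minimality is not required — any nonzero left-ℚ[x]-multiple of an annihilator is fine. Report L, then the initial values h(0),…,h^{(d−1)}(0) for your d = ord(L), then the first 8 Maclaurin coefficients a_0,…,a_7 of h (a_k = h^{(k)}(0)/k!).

f: a_k = -1, -1/2, 1/8, -1/16, 5/128, -7/256, 21/1024, -33/2048, …
f∘r: x↦r, Dx↦Dx/r' in L_f ⇒ L₀.
L = -1 + (1 + 4·x + 3·x^2)·Dx  (order 1).
h: a_k = -1, -1, 3/2, -5/2, 37/8, -75/8, 327/16, -753/16, …
ICs: h(0) = -1.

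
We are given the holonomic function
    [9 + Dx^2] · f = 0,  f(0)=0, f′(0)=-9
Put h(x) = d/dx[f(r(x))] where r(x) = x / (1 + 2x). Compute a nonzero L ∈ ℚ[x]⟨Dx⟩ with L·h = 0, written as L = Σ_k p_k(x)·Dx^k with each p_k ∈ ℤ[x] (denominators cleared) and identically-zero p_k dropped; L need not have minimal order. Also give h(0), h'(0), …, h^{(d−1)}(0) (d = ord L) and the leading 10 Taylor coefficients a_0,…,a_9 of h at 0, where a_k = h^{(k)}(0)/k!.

f: a_k = 0, -9, 0, 27/2, 0, -243/40, 0, 729/560, 0, -729/4480, …
f∘r: x↦r, Dx↦Dx/r' in L_f ⇒ L₀.
h=h₀': d/dx-closure on L₀ ⇒ L.
L = (33 + 96·x + 96·x^2) + (12 + 72·x + 144·x^2 + 96·x^3)·Dx + (1 + 8·x + 24·x^2 + 32·x^3 + 16·x^4)·Dx^2  (order 2).
h: a_k = -9, 36, -135/2, -36, 6957/8, -8775/2, 1288449/80, -249489/5, 122811795/896, -76109535/224, …
ICs: h(0) = -9, h′(0) = 36.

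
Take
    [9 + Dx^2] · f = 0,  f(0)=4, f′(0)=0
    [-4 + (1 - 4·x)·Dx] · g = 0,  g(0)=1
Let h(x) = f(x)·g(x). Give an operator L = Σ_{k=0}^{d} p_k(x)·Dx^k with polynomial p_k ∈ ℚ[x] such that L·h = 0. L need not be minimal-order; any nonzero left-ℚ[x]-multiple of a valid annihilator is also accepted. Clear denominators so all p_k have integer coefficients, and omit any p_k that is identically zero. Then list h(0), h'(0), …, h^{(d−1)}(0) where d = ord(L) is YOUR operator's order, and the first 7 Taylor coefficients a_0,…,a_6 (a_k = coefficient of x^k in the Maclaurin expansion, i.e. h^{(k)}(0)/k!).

L = (-9 + 36·x) + 8·Dx + (-1 + 4·x)·Dx^2  (order 2).
h: a_k = 4, 16, 46, 184, 1499/2, 2998, 239759/20, …
ICs: h(0) = 4, h′(0) = 16.

f: a_k = 4, 0, -18, 0, 27/2, 0, -81/20, …
g: a_k = 1, 4, 16, 64, 256, 1024, 4096, …
h₀=f·g: eliminate ⇒ L₀, order ≤ 2·1.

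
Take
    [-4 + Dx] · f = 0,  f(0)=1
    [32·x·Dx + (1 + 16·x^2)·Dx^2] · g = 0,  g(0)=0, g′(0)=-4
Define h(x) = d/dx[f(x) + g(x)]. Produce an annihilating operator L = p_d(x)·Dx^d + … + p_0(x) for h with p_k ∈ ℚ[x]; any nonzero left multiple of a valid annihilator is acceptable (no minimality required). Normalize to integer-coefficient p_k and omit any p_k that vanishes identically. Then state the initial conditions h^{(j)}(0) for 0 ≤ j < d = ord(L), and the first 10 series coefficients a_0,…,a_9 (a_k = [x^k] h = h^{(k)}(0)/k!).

f: a_k = 1, 4, 8, 32/3, 32/3, 128/15, 256/45, 1024/315, 512/315, 2048/2835, …
g: a_k = 0, -4, 0, 64/3, 0, -1024/5, 0, 16384/7, 0, -262144/9, …
f+g: L₀ = lclm(L_f,L_g), ord ≤ 1+2.
h₀' ⇒ L via d/dx closure of L₀.
L = (32 - 256·x - 512·x^2) + (-12 + 48·x + 64·x^2 - 256·x^3)·Dx + (1 + 4·x + 16·x^2 + 64·x^3)·Dx^2  (order 2).
h: a_k = 0, 16, 96, 128/3, -2944/3, 512/15, 738304/45, 4096/315, -82573312/315, 8192/2835, …
ICs: h(0) = 0, h′(0) = 16.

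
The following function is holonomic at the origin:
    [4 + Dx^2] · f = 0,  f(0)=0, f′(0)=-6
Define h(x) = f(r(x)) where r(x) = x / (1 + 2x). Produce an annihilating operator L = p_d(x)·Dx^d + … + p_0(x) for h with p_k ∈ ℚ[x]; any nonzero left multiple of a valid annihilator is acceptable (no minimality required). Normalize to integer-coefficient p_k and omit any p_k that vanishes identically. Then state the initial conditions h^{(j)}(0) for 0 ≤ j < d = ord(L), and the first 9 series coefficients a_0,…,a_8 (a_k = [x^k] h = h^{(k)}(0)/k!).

L = 4 + (4 + 24·x + 48·x^2 + 32·x^3)·Dx + (1 + 8·x + 24·x^2 + 32·x^3 + 16·x^4)·Dx^2  (order 2).
h: a_k = 0, -6, 12, -20, 24, -4/5, -120, 55448/105, -25456/15, …
ICs: h(0) = 0, h′(0) = -6.

f: a_k = 0, -6, 0, 4, 0, -4/5, 0, 8/105, 0, …
h₀=f(r): pull back L_f along r ⇒ L₀.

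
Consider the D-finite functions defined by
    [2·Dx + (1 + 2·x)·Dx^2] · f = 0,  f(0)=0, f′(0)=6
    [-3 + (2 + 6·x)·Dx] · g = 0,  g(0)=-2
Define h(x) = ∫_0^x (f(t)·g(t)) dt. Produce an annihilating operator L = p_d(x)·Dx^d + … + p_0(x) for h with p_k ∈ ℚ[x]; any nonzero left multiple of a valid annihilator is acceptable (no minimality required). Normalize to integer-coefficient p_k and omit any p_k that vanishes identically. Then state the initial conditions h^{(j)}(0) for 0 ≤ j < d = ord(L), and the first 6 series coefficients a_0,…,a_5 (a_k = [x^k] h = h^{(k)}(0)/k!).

f: a_k = 0, 6, -6, 8, -12, 96/5, …
g: a_k = -2, -3, 9/4, -27/8, 405/64, -1701/128, …
h₀=f·g: eliminate ⇒ L₀, order ≤ 2·1.
∫: right-multiply L₀ by Dx.
L = (15 + 18·x)·Dx + (-4 - 12·x)·Dx^2 + (4 + 32·x + 84·x^2 + 72·x^3)·Dx^3  (order 3).
h: a_k = 0, 0, -6, -2, 31/8, -27/4, …
ICs: h(0) = 0, h′(0) = 0, h′′(0) = -12.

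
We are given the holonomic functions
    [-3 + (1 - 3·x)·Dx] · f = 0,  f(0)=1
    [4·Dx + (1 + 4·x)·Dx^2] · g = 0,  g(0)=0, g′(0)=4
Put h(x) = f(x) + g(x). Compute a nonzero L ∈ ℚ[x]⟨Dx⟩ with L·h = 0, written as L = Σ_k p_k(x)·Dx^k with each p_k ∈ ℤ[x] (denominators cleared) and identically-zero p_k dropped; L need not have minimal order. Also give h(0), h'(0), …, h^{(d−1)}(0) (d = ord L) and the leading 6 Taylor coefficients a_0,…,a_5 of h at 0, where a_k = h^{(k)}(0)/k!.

f: a_k = 1, 3, 9, 27, 81, 243, …
g: a_k = 0, 4, -8, 64/3, -64, 1024/5, …
Weyl lclm of L_f,L_g ⇒ L₀ (ord ≤ 3).
L = (204 + 144·x)·Dx + (11 + 312·x + 288·x^2)·Dx^2 + (-5 - 11·x + 54·x^2 + 72·x^3)·Dx^3  (order 3).
h: a_k = 1, 7, 1, 145/3, 17, 2239/5, …
ICs: h(0) = 1, h′(0) = 7, h′′(0) = 2.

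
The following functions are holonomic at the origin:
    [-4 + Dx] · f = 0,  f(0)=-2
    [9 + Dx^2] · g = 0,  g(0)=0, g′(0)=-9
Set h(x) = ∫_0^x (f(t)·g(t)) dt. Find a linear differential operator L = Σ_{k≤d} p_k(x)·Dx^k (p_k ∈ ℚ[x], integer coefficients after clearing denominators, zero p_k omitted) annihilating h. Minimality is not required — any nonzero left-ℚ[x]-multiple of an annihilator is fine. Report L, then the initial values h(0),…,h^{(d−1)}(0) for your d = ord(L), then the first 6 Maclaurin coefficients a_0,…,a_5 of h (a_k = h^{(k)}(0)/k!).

L = 25·Dx - 8·Dx^2 + Dx^3  (order 3).
h: a_k = 0, 0, 9, 24, 117/4, 84/5, …
ICs: h(0) = 0, h′(0) = 0, h′′(0) = 18.

f: a_k = -2, -8, -16, -64/3, -64/3, -256/15, …
g: a_k = 0, -9, 0, 27/2, 0, -243/40, …
Sym-product of L_f,L_g gives L₀ (≤ ord 2).
h=∫₀ˣh₀: take L = L₀·Dx.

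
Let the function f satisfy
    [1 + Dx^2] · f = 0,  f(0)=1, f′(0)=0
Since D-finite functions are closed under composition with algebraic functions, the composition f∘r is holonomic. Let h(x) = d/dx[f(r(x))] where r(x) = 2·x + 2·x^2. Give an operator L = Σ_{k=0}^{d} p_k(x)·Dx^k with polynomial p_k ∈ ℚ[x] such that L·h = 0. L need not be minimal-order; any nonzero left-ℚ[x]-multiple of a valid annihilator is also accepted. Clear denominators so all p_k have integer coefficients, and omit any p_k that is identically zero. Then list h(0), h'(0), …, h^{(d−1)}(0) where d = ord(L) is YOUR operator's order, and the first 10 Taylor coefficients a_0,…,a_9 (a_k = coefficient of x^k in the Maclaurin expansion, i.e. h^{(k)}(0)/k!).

f: a_k = 1, 0, -1/2, 0, 1/24, 0, -1/720, 0, 1/40320, 0, …
h₀=f(r): pull back L_f along r ⇒ L₀.
Differentiate: ansatz ord ≤ ord L₀ ⇒ L.
L = (16 + 32·x + 96·x^2 + 128·x^3 + 64·x^4) + (-6 - 12·x)·Dx + (1 + 4·x + 4·x^2)·Dx^2  (order 2).
h: a_k = 0, -4, -12, -16/3, 40/3, 352/15, 224/15, -1664/315, -544/35, -32768/2835, …
ICs: h(0) = 0, h′(0) = -4.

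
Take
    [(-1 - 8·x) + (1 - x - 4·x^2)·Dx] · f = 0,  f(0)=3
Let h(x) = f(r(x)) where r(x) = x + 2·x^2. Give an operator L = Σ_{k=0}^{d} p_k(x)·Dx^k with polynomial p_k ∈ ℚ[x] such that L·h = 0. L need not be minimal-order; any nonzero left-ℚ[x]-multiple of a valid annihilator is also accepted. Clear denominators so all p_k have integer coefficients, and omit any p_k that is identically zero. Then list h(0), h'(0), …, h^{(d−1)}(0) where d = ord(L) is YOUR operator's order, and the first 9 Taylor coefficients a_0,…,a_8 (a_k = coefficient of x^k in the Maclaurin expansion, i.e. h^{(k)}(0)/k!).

f: a_k = 3, 3, 15, 27, 87, 195, 543, 1323, 3495, …
Substitute x→r, Dx→(1/r')Dx; clear ⇒ L₀.
L = (1 + 12·x + 48·x^2 + 64·x^3) + (-1 + x + 6·x^2 + 16·x^3 + 16·x^4)·Dx  (order 1).
h: a_k = 3, 3, 21, 87, 309, 1215, 4797, 18423, 71589, …
ICs: h(0) = 3.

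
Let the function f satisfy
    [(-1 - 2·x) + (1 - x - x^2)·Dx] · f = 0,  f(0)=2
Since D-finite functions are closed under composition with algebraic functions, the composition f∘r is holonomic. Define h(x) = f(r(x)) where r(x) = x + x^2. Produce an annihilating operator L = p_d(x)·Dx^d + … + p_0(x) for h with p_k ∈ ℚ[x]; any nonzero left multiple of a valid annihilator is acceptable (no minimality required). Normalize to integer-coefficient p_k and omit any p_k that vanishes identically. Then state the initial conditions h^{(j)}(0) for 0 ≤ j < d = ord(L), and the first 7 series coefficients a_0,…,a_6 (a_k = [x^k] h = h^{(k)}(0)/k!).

f: a_k = 2, 2, 4, 6, 10, 16, 26, …
f∘r: x↦r, Dx↦Dx/r' in L_f ⇒ L₀.
L = (1 + 4·x + 6·x^2 + 4·x^3) + (-1 + x + 2·x^2 + 2·x^3 + x^4)·Dx  (order 1).
h: a_k = 2, 2, 6, 14, 32, 74, 172, …
ICs: h(0) = 2.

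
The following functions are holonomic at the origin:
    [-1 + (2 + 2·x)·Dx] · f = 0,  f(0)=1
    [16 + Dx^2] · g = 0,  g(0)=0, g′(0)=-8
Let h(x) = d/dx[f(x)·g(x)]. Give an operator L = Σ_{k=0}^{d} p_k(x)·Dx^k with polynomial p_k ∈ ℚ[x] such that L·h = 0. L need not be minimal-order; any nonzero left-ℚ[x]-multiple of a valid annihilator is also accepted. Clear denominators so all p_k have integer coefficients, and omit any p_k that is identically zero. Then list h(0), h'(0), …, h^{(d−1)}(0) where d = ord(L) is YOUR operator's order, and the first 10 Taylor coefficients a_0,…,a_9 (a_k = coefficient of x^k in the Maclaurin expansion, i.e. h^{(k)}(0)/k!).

f: a_k = 1, 1/2, -1/8, 1/16, -5/128, 7/256, -21/1024, 33/2048, -429/32768, 715/65536, …
g: a_k = 0, -8, 0, 64/3, 0, -256/15, 0, 2048/315, 0, -4096/2835, …
f·g: L₀ = L_f ⊗_s L_g, ord ≤ 1·2.
Derive L from L₀ (diff closure).
L = (4733 + 17664·x + 25216·x^2 + 16384·x^3 + 4096·x^4) + (-244 - 756·x - 768·x^2 - 256·x^3)·Dx + (268 + 1048·x + 1548·x^2 + 1024·x^3 + 256·x^4)·Dx^2  (order 2).
h: a_k = -8, -8, 67, 122/3, -4661/48, -3561/80, 64235/1152, 212773/10080, -4467413/258048, -1745959/331776, …
ICs: h(0) = -8, h′(0) = -8.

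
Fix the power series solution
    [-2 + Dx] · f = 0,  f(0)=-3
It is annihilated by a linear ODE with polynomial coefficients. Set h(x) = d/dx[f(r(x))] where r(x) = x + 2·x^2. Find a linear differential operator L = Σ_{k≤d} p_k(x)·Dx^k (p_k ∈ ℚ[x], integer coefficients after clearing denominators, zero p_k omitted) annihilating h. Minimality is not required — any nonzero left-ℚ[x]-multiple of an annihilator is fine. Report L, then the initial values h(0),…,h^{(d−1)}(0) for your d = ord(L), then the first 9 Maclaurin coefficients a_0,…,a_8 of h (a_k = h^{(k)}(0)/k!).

f: a_k = -3, -6, -6, -4, -2, -4/5, -4/15, -8/105, -2/105, …
h₀=f(r): pull back L_f along r ⇒ L₀.
h₀' ⇒ L via d/dx closure of L₀.
L = (6 + 16·x + 32·x^2) + (-1 - 4·x)·Dx  (order 1).
h: a_k = -6, -36, -84, -200, -324, -2648/5, -10424/15, -31664/35, -21428/21, …
ICs: h(0) = -6.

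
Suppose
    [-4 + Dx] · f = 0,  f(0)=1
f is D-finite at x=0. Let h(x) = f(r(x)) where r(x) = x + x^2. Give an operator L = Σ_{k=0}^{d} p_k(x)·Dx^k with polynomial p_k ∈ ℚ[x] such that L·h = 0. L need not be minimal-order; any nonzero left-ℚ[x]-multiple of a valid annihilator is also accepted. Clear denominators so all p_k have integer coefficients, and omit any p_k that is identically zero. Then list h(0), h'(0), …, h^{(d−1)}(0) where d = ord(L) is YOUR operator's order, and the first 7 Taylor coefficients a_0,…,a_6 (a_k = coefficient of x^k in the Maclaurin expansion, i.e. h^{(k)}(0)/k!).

f: a_k = 1, 4, 8, 32/3, 32/3, 128/15, 256/45, …
Substitute x→r, Dx→(1/r')Dx; clear ⇒ L₀.
L = (-4 - 8·x) + Dx  (order 1).
h: a_k = 1, 4, 12, 80/3, 152/3, 416/5, 5536/45, …
ICs: h(0) = 1.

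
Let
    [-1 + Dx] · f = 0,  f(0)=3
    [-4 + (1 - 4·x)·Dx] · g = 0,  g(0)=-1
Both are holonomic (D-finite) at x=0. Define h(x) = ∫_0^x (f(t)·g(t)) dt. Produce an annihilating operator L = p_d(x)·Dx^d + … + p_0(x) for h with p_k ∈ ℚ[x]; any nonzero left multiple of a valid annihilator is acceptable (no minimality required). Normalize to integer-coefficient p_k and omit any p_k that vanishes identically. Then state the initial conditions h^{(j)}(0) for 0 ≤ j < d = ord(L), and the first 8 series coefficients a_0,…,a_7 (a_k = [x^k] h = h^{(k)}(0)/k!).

L = (5 - 4·x)·Dx + (-1 + 4·x)·Dx^2  (order 2).
h: a_k = 0, -3, -15/2, -41/2, -493/8, -7889/40, -157781/240, -757349/336, …
ICs: h(0) = 0, h′(0) = -3.

f: a_k = 3, 3, 3/2, 1/2, 1/8, 1/40, 1/240, 1/1680, …
g: a_k = -1, -4, -16, -64, -256, -1024, -4096, -16384, …
Product ⇒ symmetric product L₀, ord ≤ 1.
h=∫h₀ ⇒ L = L₀·Dx.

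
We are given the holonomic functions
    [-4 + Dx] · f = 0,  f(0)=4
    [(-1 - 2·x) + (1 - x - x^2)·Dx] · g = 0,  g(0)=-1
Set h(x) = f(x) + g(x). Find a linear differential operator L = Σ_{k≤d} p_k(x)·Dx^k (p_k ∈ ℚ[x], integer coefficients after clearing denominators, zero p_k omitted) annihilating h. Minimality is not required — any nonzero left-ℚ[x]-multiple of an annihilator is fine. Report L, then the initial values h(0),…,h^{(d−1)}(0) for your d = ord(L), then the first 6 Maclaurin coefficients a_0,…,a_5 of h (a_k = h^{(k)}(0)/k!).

f: a_k = 4, 16, 32, 128/3, 128/3, 512/15, …
g: a_k = -1, -1, -2, -3, -5, -8, …
L₀ := lclm(L_f,L_g); ord L₀ ≤ 1+1.
L = (8·x + 72·x^2 + 32·x^3) + (12 - 38·x - 22·x^2 + 32·x^3 + 16·x^4)·Dx + (-3 + 9·x + x^2 - 10·x^3 - 4·x^4)·Dx^2  (order 2).
h: a_k = 3, 15, 30, 119/3, 113/3, 392/15, …
ICs: h(0) = 3, h′(0) = 15.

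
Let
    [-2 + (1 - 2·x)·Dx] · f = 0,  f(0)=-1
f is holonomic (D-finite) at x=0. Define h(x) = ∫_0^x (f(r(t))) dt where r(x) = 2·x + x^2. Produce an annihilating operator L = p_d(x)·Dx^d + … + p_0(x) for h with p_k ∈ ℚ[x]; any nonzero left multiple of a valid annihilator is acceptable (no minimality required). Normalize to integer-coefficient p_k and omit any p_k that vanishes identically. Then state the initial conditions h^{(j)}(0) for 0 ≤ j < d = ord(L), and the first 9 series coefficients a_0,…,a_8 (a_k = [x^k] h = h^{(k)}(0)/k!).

L = (4 + 4·x)·Dx + (-1 + 4·x + 2·x^2)·Dx^2  (order 2).
h: a_k = 0, -1, -2, -6, -20, -356/5, -264, -7048/7, -3920, …
ICs: h(0) = 0, h′(0) = -1.

f: a_k = -1, -2, -4, -8, -16, -32, -64, -128, -256, …
L₀ from L_f via x↦r, Dx↦r'^{-1}Dx.
Integrate: L := L₀·Dx.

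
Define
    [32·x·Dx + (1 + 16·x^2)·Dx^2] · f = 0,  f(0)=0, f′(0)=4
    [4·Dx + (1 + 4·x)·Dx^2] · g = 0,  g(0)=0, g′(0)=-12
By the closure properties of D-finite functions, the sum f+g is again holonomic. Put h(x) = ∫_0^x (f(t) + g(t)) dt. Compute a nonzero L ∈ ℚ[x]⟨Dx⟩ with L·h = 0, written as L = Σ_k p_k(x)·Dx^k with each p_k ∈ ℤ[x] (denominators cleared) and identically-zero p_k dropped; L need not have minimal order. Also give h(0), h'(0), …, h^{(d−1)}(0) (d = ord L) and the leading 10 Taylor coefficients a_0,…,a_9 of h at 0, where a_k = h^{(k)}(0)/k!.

L = (-32 - 384·x + 1536·x^2 + 2048·x^3)·Dx^2 + (-16 - 64·x + 3072·x^3 + 4096·x^4)·Dx^3 + (-1 + 4·x + 32·x^2 + 128·x^3 + 768·x^4 + 1024·x^5)·Dx^4  (order 4).
h: a_k = 0, 0, -4, 8, -64/3, 192/5, -1024/15, 2048/7, -8192/7, 8192/3, …
ICs: h(0) = 0, h′(0) = 0, h′′(0) = -8, h′′′(0) = 48.

f: a_k = 0, 4, 0, -64/3, 0, 1024/5, 0, -16384/7, 0, 262144/9, …
g: a_k = 0, -12, 24, -64, 192, -3072/5, 2048, -49152/7, 24576, -262144/3, …
h₀=f+g: left-lcm gives L₀, ord ≤ 4.
h=∫h₀ ⇒ L = L₀·Dx.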